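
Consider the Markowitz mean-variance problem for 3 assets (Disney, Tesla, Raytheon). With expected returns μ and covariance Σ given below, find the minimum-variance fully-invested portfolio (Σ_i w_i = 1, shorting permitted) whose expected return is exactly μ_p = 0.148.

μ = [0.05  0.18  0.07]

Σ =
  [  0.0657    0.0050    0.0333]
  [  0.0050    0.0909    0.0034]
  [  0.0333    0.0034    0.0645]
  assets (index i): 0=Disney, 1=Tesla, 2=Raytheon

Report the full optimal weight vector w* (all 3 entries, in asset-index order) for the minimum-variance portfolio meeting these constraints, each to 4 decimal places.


u=Σ⁻¹μ = [0.1561  1.9379  0.9025]
v=Σ⁻¹𝟙 = [9.2958  10.1093  10.1718]
a=μᵀu=0.419796  b=𝟙ᵀu=2.996490  c=𝟙ᵀv=29.576872  D=ac−b²=3.437295
λ₁=(c·0.148−b)/D = (29.576872·0.148−2.996490)/3.437295 = 0.401736
λ₂=(a−b·0.148)/D = (0.419796−2.996490·0.148)/3.437295 = -0.006890
w* = 0.401736·u + -0.006890·v:
  w_0 = 0.401736·0.1561 + -0.006890·9.2958 = -0.0013  (Disney)
  w_1 = 0.401736·1.9379 + -0.006890·10.1093 = 0.7088  (Tesla)
  w_2 = 0.401736·0.9025 + -0.006890·10.1718 = 0.2925  (Raytheon)
Σw_i=1.0000  μᵀw=0.1480
σ²=wᵀΣw=λ₁·μ_p+λ₂ = 0.401736·0.148 + -0.006890 = 0.052567 ≈ 0.0526

-0.0013  0.7088  0.2925


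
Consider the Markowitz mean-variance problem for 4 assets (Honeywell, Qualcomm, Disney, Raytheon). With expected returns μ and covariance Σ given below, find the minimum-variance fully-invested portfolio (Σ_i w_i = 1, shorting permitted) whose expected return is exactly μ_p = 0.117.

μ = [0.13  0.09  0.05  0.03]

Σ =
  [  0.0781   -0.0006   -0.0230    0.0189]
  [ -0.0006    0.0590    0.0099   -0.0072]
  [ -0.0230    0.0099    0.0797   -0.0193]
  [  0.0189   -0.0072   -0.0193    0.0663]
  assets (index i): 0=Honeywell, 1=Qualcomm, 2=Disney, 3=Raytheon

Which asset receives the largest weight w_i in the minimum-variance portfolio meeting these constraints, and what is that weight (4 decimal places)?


x=Σ⁻¹μ = [1.9056  1.4076  1.0946  0.3808]
y=Σ⁻¹𝟙 = [14.0963  16.1358  19.0578  18.3646]
a=μᵀx=0.440561  b=𝟙ᵀx=4.788566  c=𝟙ᵀy=67.654476  D=ac−b²=6.875577
λ₁=(c·0.117−b)/D = (67.654476·0.117−4.788566)/6.875577 = 0.454799
λ₂=(a−b·0.117)/D = (0.440561−4.788566·0.117)/6.875577 = -0.017410
w* = 0.454799·x + -0.017410·y:
  w_0 = 0.454799·1.9056 + -0.017410·14.0963 = 0.6212  (Honeywell)
  w_1 = 0.454799·1.4076 + -0.017410·16.1358 = 0.3593  (Qualcomm)
  w_2 = 0.454799·1.0946 + -0.017410·19.0578 = 0.1660  (Disney)
  w_3 = 0.454799·0.3808 + -0.017410·18.3646 = -0.1465  (Raytheon)
Σw_i=1.0000  μᵀw=0.1170
σ²=wᵀΣw=λ₁·μ_p+λ₂ = 0.454799·0.117 + -0.017410 = 0.035802 ≈ 0.0358

Honeywell (0.6212)


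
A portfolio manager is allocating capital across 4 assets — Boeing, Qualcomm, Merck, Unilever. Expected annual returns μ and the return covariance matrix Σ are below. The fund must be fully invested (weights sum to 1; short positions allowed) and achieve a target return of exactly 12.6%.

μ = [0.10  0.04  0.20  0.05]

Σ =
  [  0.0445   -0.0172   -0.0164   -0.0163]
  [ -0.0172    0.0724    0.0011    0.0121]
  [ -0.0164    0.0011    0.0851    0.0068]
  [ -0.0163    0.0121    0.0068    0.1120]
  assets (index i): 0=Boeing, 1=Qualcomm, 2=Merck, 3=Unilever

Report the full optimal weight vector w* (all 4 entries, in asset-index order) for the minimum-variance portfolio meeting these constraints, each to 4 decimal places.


0.4464  0.1239  0.3661  0.0636

p=Σ⁻¹μ = [4.1783  1.3782  3.0802  0.7186]
q=Σ⁻¹𝟙 = [41.9021  21.5505  18.6231  11.5679]
a=μᵀp=1.124918  b=𝟙ᵀp=9.355257  c=𝟙ᵀq=93.643735  D=ac−b²=17.820641
λ₁=(c·0.126−b)/D = (93.643735·0.126−9.355257)/17.820641 = 0.137136
λ₂=(a−b·0.126)/D = (1.124918−9.355257·0.126)/17.820641 = -0.003021
w* = 0.137136·p + -0.003021·q:
  w_0 = 0.137136·4.1783 + -0.003021·41.9021 = 0.4464  (Boeing)
  w_1 = 0.137136·1.3782 + -0.003021·21.5505 = 0.1239  (Qualcomm)
  w_2 = 0.137136·3.0802 + -0.003021·18.6231 = 0.3661  (Merck)
  w_3 = 0.137136·0.7186 + -0.003021·11.5679 = 0.0636  (Unilever)
Σw_i=1.0000  μᵀw=0.1260
σ²=wᵀΣw=λ₁·μ_p+λ₂ = 0.137136·0.126 + -0.003021 = 0.014258 ≈ 0.0143


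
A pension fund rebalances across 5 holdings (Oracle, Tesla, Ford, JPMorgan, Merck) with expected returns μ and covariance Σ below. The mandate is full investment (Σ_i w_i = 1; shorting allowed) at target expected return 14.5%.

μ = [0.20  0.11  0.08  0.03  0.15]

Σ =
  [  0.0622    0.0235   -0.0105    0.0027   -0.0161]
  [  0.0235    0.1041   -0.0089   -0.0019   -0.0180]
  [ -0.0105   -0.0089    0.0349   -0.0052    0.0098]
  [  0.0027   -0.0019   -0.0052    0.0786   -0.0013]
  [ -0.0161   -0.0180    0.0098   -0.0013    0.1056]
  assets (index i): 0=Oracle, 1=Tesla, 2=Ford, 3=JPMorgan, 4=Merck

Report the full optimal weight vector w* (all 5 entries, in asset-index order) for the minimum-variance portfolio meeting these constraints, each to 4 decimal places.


0.4204  0.0671  0.2943  0.0228  0.1954

u=Σ⁻¹μ = [3.9253  0.7770  3.2255  0.5097  1.8583]
v=Σ⁻¹𝟙 = [20.6064  10.2798  36.5574  14.8663  11.1540]
a=μᵀu=1.422592  b=𝟙ᵀu=10.295740  c=𝟙ᵀv=93.463932  D=ac−b²=26.958740
λ₁=(c·0.145−b)/D = (93.463932·0.145−10.295740)/26.958740 = 0.120797
λ₂=(a−b·0.145)/D = (1.422592−10.295740·0.145)/26.958740 = -0.002607
w* = 0.120797·u + -0.002607·v:
  w_0 = 0.120797·3.9253 + -0.002607·20.6064 = 0.4204  (Oracle)
  w_1 = 0.120797·0.7770 + -0.002607·10.2798 = 0.0671  (Tesla)
  w_2 = 0.120797·3.2255 + -0.002607·36.5574 = 0.2943  (Ford)
  w_3 = 0.120797·0.5097 + -0.002607·14.8663 = 0.0228  (JPMorgan)
  w_4 = 0.120797·1.8583 + -0.002607·11.1540 = 0.1954  (Merck)
Σw_i=1.0000  μᵀw=0.1450
σ²=wᵀΣw=λ₁·μ_p+λ₂ = 0.120797·0.145 + -0.002607 = 0.014908 ≈ 0.0149


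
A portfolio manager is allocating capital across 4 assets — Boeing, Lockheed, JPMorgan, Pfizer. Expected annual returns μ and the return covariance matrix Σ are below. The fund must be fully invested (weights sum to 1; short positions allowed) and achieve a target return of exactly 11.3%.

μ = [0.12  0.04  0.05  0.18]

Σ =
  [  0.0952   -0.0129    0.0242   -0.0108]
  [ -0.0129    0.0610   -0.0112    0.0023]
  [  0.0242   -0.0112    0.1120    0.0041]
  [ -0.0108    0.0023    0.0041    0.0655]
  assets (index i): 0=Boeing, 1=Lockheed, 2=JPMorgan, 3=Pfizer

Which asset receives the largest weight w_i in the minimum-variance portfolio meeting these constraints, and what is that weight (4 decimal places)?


u=Σ⁻¹μ = [1.7092  0.9151  0.0590  2.9941]
v=Σ⁻¹𝟙 = [13.1480  19.9350  7.4857  16.2665]
a=μᵀu=0.783591  b=𝟙ᵀu=5.677412  c=𝟙ᵀv=56.835179  D=ac−b²=12.302536
λ₁=(c·0.113−b)/D = (56.835179·0.113−5.677412)/12.302536 = 0.060554
λ₂=(a−b·0.113)/D = (0.783591−5.677412·0.113)/12.302536 = 0.011546
w* = 0.060554·u + 0.011546·v:
  w_0 = 0.060554·1.7092 + 0.011546·13.1480 = 0.2553  (Boeing)
  w_1 = 0.060554·0.9151 + 0.011546·19.9350 = 0.2856  (Lockheed)
  w_2 = 0.060554·0.0590 + 0.011546·7.4857 = 0.0900  (JPMorgan)
  w_3 = 0.060554·2.9941 + 0.011546·16.2665 = 0.3691  (Pfizer)
Σw_i=1.0000  μᵀw=0.1130
σ²=wᵀΣw=λ₁·μ_p+λ₂ = 0.060554·0.113 + 0.011546 = 0.018388 ≈ 0.0184

Pfizer (0.3691)


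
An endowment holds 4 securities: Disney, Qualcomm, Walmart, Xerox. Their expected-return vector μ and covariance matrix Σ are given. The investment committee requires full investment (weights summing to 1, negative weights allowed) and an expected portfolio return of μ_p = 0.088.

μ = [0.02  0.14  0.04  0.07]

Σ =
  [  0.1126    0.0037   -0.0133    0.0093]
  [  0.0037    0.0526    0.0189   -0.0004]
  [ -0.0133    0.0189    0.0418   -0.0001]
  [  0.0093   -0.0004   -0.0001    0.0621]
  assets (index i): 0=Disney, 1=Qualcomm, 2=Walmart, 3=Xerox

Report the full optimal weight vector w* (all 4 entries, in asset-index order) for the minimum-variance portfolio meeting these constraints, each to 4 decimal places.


0.1003  0.4155  0.2024  0.2818

g=Σ⁻¹μ = [-0.0463  2.7868  -0.3151  1.1516]
h=Σ⁻¹𝟙 = [9.9776  10.3542  22.4516  14.7117]
a=μᵀg=0.457238  b=𝟙ᵀg=3.577025  c=𝟙ᵀh=57.495130  D=ac−b²=13.493847
λ₁=(c·0.088−b)/D = (57.495130·0.088−3.577025)/13.493847 = 0.109868
λ₂=(a−b·0.088)/D = (0.457238−3.577025·0.088)/13.493847 = 0.010557
w* = 0.109868·g + 0.010557·h:
  w_0 = 0.109868·-0.0463 + 0.010557·9.9776 = 0.1003  (Disney)
  w_1 = 0.109868·2.7868 + 0.010557·10.3542 = 0.4155  (Qualcomm)
  w_2 = 0.109868·-0.3151 + 0.010557·22.4516 = 0.2024  (Walmart)
  w_3 = 0.109868·1.1516 + 0.010557·14.7117 = 0.2818  (Xerox)
Σw_i=1.0000  μᵀw=0.0880
σ²=wᵀΣw=λ₁·μ_p+λ₂ = 0.109868·0.088 + 0.010557 = 0.020226 ≈ 0.0202


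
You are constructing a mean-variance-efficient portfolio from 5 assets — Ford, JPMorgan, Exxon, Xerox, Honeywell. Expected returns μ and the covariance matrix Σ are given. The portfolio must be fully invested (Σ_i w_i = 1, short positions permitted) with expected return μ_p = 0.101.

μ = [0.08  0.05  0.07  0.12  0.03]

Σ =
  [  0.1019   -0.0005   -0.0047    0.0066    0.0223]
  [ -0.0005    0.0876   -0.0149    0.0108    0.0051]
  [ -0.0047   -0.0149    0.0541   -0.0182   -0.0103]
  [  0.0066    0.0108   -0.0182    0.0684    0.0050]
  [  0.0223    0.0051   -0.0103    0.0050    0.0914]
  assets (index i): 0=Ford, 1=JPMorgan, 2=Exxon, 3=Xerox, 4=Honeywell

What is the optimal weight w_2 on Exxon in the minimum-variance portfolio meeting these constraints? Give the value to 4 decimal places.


x=Σ⁻¹μ = [0.6971  0.6866  2.3265  2.1785  0.2628]
y=Σ⁻¹𝟙 = [7.7259  13.8121  31.5004  19.2872  10.7800]
a=μᵀx=0.522263  b=𝟙ᵀx=6.151573  c=𝟙ᵀy=83.105616  D=ac−b²=5.561178
λ₁=(c·0.101−b)/D = (83.105616·0.101−6.151573)/5.561178 = 0.403169
λ₂=(a−b·0.101)/D = (0.522263−6.151573·0.101)/5.561178 = -0.017810
w* = 0.403169·x + -0.017810·y:
  w_0 = 0.403169·0.6971 + -0.017810·7.7259 = 0.1435  (Ford)
  w_1 = 0.403169·0.6866 + -0.017810·13.8121 = 0.0308  (JPMorgan)
  w_2 = 0.403169·2.3265 + -0.017810·31.5004 = 0.3769  (Exxon)
  w_3 = 0.403169·2.1785 + -0.017810·19.2872 = 0.5348  (Xerox)
  w_4 = 0.403169·0.2628 + -0.017810·10.7800 = -0.0860  (Honeywell)
Σw_i=1.0000  μᵀw=0.1010
σ²=wᵀΣw=λ₁·μ_p+λ₂ = 0.403169·0.101 + -0.017810 = 0.022910 ≈ 0.0229

0.3769


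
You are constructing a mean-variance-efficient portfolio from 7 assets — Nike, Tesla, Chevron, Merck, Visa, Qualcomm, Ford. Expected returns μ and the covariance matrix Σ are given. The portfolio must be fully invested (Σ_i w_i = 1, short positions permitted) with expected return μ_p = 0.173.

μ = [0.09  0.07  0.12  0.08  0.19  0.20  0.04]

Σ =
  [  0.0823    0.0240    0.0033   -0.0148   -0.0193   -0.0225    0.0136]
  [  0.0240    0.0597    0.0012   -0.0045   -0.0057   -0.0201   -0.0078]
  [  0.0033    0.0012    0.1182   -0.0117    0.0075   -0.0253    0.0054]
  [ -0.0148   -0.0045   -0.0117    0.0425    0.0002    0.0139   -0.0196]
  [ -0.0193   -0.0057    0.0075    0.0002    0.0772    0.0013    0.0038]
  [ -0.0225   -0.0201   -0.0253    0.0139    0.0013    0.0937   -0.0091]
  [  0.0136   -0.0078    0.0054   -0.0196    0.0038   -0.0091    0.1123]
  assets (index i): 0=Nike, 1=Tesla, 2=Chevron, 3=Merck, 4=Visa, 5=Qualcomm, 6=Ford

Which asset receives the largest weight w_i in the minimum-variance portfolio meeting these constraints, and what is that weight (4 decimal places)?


g=Σ⁻¹μ = [2.4142  1.8185  1.6541  2.6523  2.9417  3.1878  0.7323]
h=Σ⁻¹𝟙 = [18.5488  21.8141  13.7304  36.5536  16.7145  19.3050  14.8918]
a=μᵀg=1.981008  b=𝟙ᵀg=15.400757  c=𝟙ᵀh=141.558348  D=ac−b²=43.244924
λ₁=(c·0.173−b)/D = (141.558348·0.173−15.400757)/43.244924 = 0.210171
λ₂=(a−b·0.173)/D = (1.981008−15.400757·0.173)/43.244924 = -0.015801
w* = 0.210171·g + -0.015801·h:
  w_0 = 0.210171·2.4142 + -0.015801·18.5488 = 0.2143  (Nike)
  w_1 = 0.210171·1.8185 + -0.015801·21.8141 = 0.0375  (Tesla)
  w_2 = 0.210171·1.6541 + -0.015801·13.7304 = 0.1307  (Chevron)
  w_3 = 0.210171·2.6523 + -0.015801·36.5536 = -0.0202  (Merck)
  w_4 = 0.210171·2.9417 + -0.015801·16.7145 = 0.3541  (Visa)
  w_5 = 0.210171·3.1878 + -0.015801·19.3050 = 0.3649  (Qualcomm)
  w_6 = 0.210171·0.7323 + -0.015801·14.8918 = -0.0814  (Ford)
Σw_i=1.0000  μᵀw=0.1730
σ²=wᵀΣw=λ₁·μ_p+λ₂ = 0.210171·0.173 + -0.015801 = 0.020558 ≈ 0.0206

Qualcomm (0.3649)


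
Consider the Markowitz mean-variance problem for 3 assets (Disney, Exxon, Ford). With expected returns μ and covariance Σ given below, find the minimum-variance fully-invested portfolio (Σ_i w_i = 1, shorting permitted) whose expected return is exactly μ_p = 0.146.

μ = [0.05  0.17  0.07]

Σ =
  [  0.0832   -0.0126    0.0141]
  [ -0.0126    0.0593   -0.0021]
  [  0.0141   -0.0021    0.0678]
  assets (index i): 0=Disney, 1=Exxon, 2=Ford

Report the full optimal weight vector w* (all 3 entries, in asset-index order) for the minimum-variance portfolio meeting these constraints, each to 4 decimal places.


g=Σ⁻¹μ = [0.9103  3.0935  0.9389]
h=Σ⁻¹𝟙 = [12.9064  20.0550  12.6864]
a=μᵀg=0.637129  b=𝟙ᵀg=4.942719  c=𝟙ᵀh=45.647807  D=ac−b²=4.653083
λ₁=(c·0.146−b)/D = (45.647807·0.146−4.942719)/4.653083 = 0.370047
λ₂=(a−b·0.146)/D = (0.637129−4.942719·0.146)/4.653083 = -0.018162
w* = 0.370047·g + -0.018162·h:
  w_0 = 0.370047·0.9103 + -0.018162·12.9064 = 0.1025  (Disney)
  w_1 = 0.370047·3.0935 + -0.018162·20.0550 = 0.7805  (Exxon)
  w_2 = 0.370047·0.9389 + -0.018162·12.6864 = 0.1171  (Ford)
Σw_i=1.0000  μᵀw=0.1460
σ²=wᵀΣw=λ₁·μ_p+λ₂ = 0.370047·0.146 + -0.018162 = 0.035865 ≈ 0.0359

0.1025  0.7805  0.1171


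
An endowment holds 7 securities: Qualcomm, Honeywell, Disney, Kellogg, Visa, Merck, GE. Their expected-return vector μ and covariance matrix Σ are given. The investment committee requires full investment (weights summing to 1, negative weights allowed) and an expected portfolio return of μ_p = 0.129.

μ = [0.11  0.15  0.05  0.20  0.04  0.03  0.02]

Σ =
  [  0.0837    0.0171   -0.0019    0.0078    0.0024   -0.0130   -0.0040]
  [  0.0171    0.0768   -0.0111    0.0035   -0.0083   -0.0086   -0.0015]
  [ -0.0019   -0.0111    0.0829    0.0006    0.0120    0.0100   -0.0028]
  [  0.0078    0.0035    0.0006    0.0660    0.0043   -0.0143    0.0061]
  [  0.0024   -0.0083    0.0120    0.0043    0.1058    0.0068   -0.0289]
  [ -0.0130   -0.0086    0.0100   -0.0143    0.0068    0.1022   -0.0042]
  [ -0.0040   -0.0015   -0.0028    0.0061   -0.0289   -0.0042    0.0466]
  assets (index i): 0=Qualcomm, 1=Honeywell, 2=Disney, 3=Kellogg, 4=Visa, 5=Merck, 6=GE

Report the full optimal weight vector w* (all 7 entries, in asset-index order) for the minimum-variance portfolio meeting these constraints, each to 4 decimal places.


g=Σ⁻¹μ = [0.8232  1.8920  0.7065  2.9439  0.3997  0.8961  0.5465]
h=Σ⁻¹𝟙 = [11.1230  15.6587  11.4037  11.5361  17.0651  13.2722  33.8727]
a=μᵀg=1.052256  b=𝟙ᵀg=8.207964  c=𝟙ᵀh=113.931455  D=ac−b²=52.514356
λ₁=(c·0.129−b)/D = (113.931455·0.129−8.207964)/52.514356 = 0.123570
λ₂=(a−b·0.129)/D = (1.052256−8.207964·0.129)/52.514356 = -0.000125
w* = 0.123570·g + -0.000125·h:
  w_0 = 0.123570·0.8232 + -0.000125·11.1230 = 0.1003  (Qualcomm)
  w_1 = 0.123570·1.8920 + -0.000125·15.6587 = 0.2318  (Honeywell)
  w_2 = 0.123570·0.7065 + -0.000125·11.4037 = 0.0859  (Disney)
  w_3 = 0.123570·2.9439 + -0.000125·11.5361 = 0.3623  (Kellogg)
  w_4 = 0.123570·0.3997 + -0.000125·17.0651 = 0.0473  (Visa)
  w_5 = 0.123570·0.8961 + -0.000125·13.2722 = 0.1091  (Merck)
  w_6 = 0.123570·0.5465 + -0.000125·33.8727 = 0.0633  (GE)
Σw_i=1.0000  μᵀw=0.1290
σ²=wᵀΣw=λ₁·μ_p+λ₂ = 0.123570·0.129 + -0.000125 = 0.015815 ≈ 0.0158

0.1003  0.2318  0.0859  0.3623  0.0473  0.1091  0.0633


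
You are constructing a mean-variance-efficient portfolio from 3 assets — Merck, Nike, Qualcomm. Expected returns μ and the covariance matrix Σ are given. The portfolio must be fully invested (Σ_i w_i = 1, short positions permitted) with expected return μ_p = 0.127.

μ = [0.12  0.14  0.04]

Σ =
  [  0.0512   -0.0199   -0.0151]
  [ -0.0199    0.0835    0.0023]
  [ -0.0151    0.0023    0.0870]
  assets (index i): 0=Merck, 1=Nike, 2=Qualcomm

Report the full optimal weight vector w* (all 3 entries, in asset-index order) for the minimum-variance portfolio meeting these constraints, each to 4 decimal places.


0.5472  0.4322  0.0206

x=Σ⁻¹μ = [3.6213  2.5115  1.0219]
y=Σ⁻¹𝟙 = [31.8275  19.1064  16.5132]
a=μᵀx=0.827046  b=𝟙ᵀx=7.154728  c=𝟙ᵀy=67.447141  D=ac−b²=4.591784
λ₁=(c·0.127−b)/D = (67.447141·0.127−7.154728)/4.591784 = 0.307301
λ₂=(a−b·0.127)/D = (0.827046−7.154728·0.127)/4.591784 = -0.017772
w* = 0.307301·x + -0.017772·y:
  w_0 = 0.307301·3.6213 + -0.017772·31.8275 = 0.5472  (Merck)
  w_1 = 0.307301·2.5115 + -0.017772·19.1064 = 0.4322  (Nike)
  w_2 = 0.307301·1.0219 + -0.017772·16.5132 = 0.0206  (Qualcomm)
Σw_i=1.0000  μᵀw=0.1270
σ²=wᵀΣw=λ₁·μ_p+λ₂ = 0.307301·0.127 + -0.017772 = 0.021255 ≈ 0.0213


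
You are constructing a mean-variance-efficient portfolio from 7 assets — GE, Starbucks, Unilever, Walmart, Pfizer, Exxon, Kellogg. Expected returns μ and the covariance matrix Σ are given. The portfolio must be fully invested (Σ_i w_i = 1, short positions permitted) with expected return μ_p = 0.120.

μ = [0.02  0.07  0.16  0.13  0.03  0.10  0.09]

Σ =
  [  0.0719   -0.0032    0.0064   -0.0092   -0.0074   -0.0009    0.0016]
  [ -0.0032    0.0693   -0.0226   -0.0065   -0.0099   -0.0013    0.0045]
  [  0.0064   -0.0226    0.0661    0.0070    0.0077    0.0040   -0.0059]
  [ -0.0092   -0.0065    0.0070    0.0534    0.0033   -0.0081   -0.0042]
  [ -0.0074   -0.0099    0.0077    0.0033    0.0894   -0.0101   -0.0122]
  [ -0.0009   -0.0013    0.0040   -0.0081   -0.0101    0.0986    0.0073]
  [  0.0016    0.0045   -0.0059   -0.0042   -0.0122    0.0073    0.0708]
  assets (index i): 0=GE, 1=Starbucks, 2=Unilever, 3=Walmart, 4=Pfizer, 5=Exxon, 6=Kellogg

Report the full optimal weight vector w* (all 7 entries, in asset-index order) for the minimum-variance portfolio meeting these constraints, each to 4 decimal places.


g=Σ⁻¹μ = [0.5082  2.2217  2.8450  2.6675  0.6102  1.1029  1.5052]
h=Σ⁻¹𝟙 = [18.0640  25.0157  18.1188  24.6728  16.6584  12.3991  16.6917]
a=μᵀg=1.231728  b=𝟙ᵀg=11.460755  c=𝟙ᵀh=131.620485  D=ac−b²=30.771700
λ₁=(c·0.120−b)/D = (131.620485·0.120−11.460755)/30.771700 = 0.140834
λ₂=(a−b·0.120)/D = (1.231728−11.460755·0.120)/30.771700 = -0.004665
w* = 0.140834·g + -0.004665·h:
  w_0 = 0.140834·0.5082 + -0.004665·18.0640 = -0.0127  (GE)
  w_1 = 0.140834·2.2217 + -0.004665·25.0157 = 0.1962  (Starbucks)
  w_2 = 0.140834·2.8450 + -0.004665·18.1188 = 0.3161  (Unilever)
  w_3 = 0.140834·2.6675 + -0.004665·24.6728 = 0.2606  (Walmart)
  w_4 = 0.140834·0.6102 + -0.004665·16.6584 = 0.0082  (Pfizer)
  w_5 = 0.140834·1.1029 + -0.004665·12.3991 = 0.0975  (Exxon)
  w_6 = 0.140834·1.5052 + -0.004665·16.6917 = 0.1341  (Kellogg)
Σw_i=1.0000  μᵀw=0.1200
σ²=wᵀΣw=λ₁·μ_p+λ₂ = 0.140834·0.120 + -0.004665 = 0.012235 ≈ 0.0122

-0.0127  0.1962  0.3161  0.2606  0.0082  0.0975  0.1341


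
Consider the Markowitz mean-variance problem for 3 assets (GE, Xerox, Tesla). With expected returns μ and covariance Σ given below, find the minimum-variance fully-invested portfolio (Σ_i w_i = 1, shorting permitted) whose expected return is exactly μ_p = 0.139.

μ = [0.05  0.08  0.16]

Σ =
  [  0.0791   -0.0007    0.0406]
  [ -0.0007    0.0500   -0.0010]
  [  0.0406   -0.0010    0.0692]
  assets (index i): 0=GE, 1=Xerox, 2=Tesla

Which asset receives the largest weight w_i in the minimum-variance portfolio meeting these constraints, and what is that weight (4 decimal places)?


p=Σ⁻¹μ = [-0.7903  1.6449  2.7996]
q=Σ⁻¹𝟙 = [7.5180  20.3119  10.3335]
a=μᵀp=0.540011  b=𝟙ᵀp=3.654218  c=𝟙ᵀq=38.163486  D=ac−b²=7.255409
λ₁=(c·0.139−b)/D = (38.163486·0.139−3.654218)/7.255409 = 0.227486
λ₂=(a−b·0.139)/D = (0.540011−3.654218·0.139)/7.255409 = 0.004421
w* = 0.227486·p + 0.004421·q:
  w_0 = 0.227486·-0.7903 + 0.004421·7.5180 = -0.1465  (GE)
  w_1 = 0.227486·1.6449 + 0.004421·20.3119 = 0.4640  (Xerox)
  w_2 = 0.227486·2.7996 + 0.004421·10.3335 = 0.6825  (Tesla)
Σw_i=1.0000  μᵀw=0.1390
σ²=wᵀΣw=λ₁·μ_p+λ₂ = 0.227486·0.139 + 0.004421 = 0.036041 ≈ 0.0360

Tesla (0.6825)


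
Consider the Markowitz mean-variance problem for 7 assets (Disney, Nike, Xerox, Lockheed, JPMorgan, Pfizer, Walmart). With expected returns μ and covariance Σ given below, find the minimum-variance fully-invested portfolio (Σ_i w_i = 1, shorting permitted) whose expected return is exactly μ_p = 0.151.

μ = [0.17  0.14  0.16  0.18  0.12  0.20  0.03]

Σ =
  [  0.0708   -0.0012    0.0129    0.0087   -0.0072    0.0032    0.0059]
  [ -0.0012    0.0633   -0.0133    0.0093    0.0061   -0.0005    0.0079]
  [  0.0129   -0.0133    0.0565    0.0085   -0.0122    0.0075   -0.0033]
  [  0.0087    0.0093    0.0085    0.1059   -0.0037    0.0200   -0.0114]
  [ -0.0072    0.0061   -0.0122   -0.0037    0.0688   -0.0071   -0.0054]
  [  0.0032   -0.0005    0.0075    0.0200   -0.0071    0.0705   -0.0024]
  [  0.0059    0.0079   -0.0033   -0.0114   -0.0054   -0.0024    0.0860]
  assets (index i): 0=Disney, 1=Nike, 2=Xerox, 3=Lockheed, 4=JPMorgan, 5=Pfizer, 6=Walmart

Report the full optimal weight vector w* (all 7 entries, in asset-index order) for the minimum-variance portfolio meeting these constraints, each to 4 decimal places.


g=Σ⁻¹μ = [1.8973  2.5117  3.1356  0.7373  2.6086  2.5035  0.4397]
h=Σ⁻¹𝟙 = [10.2523  16.4022  21.9700  5.1000  20.6068  12.5549  12.5812]
a=μᵀg=2.135506  b=𝟙ᵀg=13.833626  c=𝟙ᵀh=99.467351  D=ac−b²=21.043881
λ₁=(c·0.151−b)/D = (99.467351·0.151−13.833626)/21.043881 = 0.056356
λ₂=(a−b·0.151)/D = (2.135506−13.833626·0.151)/21.043881 = 0.002216
w* = 0.056356·g + 0.002216·h:
  w_0 = 0.056356·1.8973 + 0.002216·10.2523 = 0.1296  (Disney)
  w_1 = 0.056356·2.5117 + 0.002216·16.4022 = 0.1779  (Nike)
  w_2 = 0.056356·3.1356 + 0.002216·21.9700 = 0.2254  (Xerox)
  w_3 = 0.056356·0.7373 + 0.002216·5.1000 = 0.0528  (Lockheed)
  w_4 = 0.056356·2.6086 + 0.002216·20.6068 = 0.1927  (JPMorgan)
  w_5 = 0.056356·2.5035 + 0.002216·12.5549 = 0.1689  (Pfizer)
  w_6 = 0.056356·0.4397 + 0.002216·12.5812 = 0.0527  (Walmart)
Σw_i=1.0000  μᵀw=0.1510
σ²=wᵀΣw=λ₁·μ_p+λ₂ = 0.056356·0.151 + 0.002216 = 0.010725 ≈ 0.0107

0.1296  0.1779  0.2254  0.0528  0.1927  0.1689  0.0527


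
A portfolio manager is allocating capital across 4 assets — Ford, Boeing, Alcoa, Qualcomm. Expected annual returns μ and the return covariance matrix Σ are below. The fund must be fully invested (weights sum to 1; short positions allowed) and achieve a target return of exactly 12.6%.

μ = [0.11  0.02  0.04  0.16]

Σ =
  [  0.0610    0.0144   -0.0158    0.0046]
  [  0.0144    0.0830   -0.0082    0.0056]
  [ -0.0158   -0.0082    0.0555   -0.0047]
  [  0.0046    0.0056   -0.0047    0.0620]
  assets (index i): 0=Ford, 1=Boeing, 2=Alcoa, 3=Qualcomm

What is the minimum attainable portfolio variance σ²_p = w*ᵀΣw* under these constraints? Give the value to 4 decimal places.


x=Σ⁻¹μ = [2.0299  -0.1359  1.4949  2.5556]
y=Σ⁻¹𝟙 = [19.6516  10.1891  26.4522  15.7560]
a=μᵀx=0.689266  b=𝟙ᵀx=5.944495  c=𝟙ᵀy=72.048798  D=ac−b²=14.323800
λ₁=(c·0.126−b)/D = (72.048798·0.126−5.944495)/14.323800 = 0.218773
λ₂=(a−b·0.126)/D = (0.689266−5.944495·0.126)/14.323800 = -0.004171
w* = 0.218773·x + -0.004171·y:
  w_0 = 0.218773·2.0299 + -0.004171·19.6516 = 0.3621  (Ford)
  w_1 = 0.218773·-0.1359 + -0.004171·10.1891 = -0.0722  (Boeing)
  w_2 = 0.218773·1.4949 + -0.004171·26.4522 = 0.2167  (Alcoa)
  w_3 = 0.218773·2.5556 + -0.004171·15.7560 = 0.4934  (Qualcomm)
Σw_i=1.0000  μᵀw=0.1260
σ²=wᵀΣw=λ₁·μ_p+λ₂ = 0.218773·0.126 + -0.004171 = 0.023395 ≈ 0.0234

0.0234


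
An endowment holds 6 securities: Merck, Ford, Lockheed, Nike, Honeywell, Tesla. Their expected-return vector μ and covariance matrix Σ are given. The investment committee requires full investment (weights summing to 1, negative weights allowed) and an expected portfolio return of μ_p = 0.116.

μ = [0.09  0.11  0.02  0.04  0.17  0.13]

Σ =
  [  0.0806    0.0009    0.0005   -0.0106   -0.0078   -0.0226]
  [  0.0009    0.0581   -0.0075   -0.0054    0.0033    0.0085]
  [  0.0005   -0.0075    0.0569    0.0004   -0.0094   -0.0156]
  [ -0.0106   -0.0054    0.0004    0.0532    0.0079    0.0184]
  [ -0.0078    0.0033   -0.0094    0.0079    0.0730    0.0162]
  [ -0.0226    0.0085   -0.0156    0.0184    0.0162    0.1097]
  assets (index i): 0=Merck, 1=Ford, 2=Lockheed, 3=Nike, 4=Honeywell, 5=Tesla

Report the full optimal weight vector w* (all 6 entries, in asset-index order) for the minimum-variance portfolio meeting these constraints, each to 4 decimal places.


0.2025  0.2111  0.1127  0.0182  0.3088  0.1467

x=Σ⁻¹μ = [1.7017  1.7803  1.2600  0.5252  2.2799  1.1521]
y=Σ⁻¹𝟙 = [18.5844  19.6753  24.8209  18.8930  13.7838  9.7452]
a=μᵀx=0.932542  b=𝟙ᵀx=8.699134  c=𝟙ᵀy=105.502544  D=ac−b²=22.710640
λ₁=(c·0.116−b)/D = (105.502544·0.116−8.699134)/22.710640 = 0.155837
λ₂=(a−b·0.116)/D = (0.932542−8.699134·0.116)/22.710640 = -0.003371
w* = 0.155837·x + -0.003371·y:
  w_0 = 0.155837·1.7017 + -0.003371·18.5844 = 0.2025  (Merck)
  w_1 = 0.155837·1.7803 + -0.003371·19.6753 = 0.2111  (Ford)
  w_2 = 0.155837·1.2600 + -0.003371·24.8209 = 0.1127  (Lockheed)
  w_3 = 0.155837·0.5252 + -0.003371·18.8930 = 0.0182  (Nike)
  w_4 = 0.155837·2.2799 + -0.003371·13.7838 = 0.3088  (Honeywell)
  w_5 = 0.155837·1.1521 + -0.003371·9.7452 = 0.1467  (Tesla)
Σw_i=1.0000  μᵀw=0.1160
σ²=wᵀΣw=λ₁·μ_p+λ₂ = 0.155837·0.116 + -0.003371 = 0.014706 ≈ 0.0147


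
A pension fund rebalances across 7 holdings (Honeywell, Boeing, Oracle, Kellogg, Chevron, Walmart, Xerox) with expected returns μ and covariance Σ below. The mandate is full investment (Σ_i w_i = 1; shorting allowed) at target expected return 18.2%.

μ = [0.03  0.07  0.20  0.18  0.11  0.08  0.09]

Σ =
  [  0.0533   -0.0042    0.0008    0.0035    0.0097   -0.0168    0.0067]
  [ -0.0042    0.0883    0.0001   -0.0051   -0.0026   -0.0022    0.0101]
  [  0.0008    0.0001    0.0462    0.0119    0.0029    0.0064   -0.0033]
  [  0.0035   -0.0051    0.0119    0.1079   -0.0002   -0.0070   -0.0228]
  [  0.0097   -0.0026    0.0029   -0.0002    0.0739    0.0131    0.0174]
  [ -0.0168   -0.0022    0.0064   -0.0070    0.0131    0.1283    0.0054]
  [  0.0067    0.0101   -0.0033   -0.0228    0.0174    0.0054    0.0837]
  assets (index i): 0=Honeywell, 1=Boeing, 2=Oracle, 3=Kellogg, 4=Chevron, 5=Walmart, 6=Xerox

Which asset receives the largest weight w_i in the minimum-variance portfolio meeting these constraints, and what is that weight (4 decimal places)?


p=Σ⁻¹μ = [0.2523  0.7785  3.8954  1.5743  0.9510  0.4089  1.3195]
q=Σ⁻¹𝟙 = [19.0969  12.0245  17.7682  10.0595  6.7206  9.0384  10.4283]
a=μᵀp=1.380589  b=𝟙ᵀp=9.179861  c=𝟙ᵀq=85.136483  D=ac−b²=33.268653
λ₁=(c·0.182−b)/D = (85.136483·0.182−9.179861)/33.268653 = 0.189818
λ₂=(a−b·0.182)/D = (1.380589−9.179861·0.182)/33.268653 = -0.008721
w* = 0.189818·p + -0.008721·q:
  w_0 = 0.189818·0.2523 + -0.008721·19.0969 = -0.1187  (Honeywell)
  w_1 = 0.189818·0.7785 + -0.008721·12.0245 = 0.0429  (Boeing)
  w_2 = 0.189818·3.8954 + -0.008721·17.7682 = 0.5844  (Oracle)
  w_3 = 0.189818·1.5743 + -0.008721·10.0595 = 0.2111  (Kellogg)
  w_4 = 0.189818·0.9510 + -0.008721·6.7206 = 0.1219  (Chevron)
  w_5 = 0.189818·0.4089 + -0.008721·9.0384 = -0.0012  (Walmart)
  w_6 = 0.189818·1.3195 + -0.008721·10.4283 = 0.1595  (Xerox)
Σw_i=1.0000  μᵀw=0.1820
σ²=wᵀΣw=λ₁·μ_p+λ₂ = 0.189818·0.182 + -0.008721 = 0.025826 ≈ 0.0258

Oracle (0.5844)


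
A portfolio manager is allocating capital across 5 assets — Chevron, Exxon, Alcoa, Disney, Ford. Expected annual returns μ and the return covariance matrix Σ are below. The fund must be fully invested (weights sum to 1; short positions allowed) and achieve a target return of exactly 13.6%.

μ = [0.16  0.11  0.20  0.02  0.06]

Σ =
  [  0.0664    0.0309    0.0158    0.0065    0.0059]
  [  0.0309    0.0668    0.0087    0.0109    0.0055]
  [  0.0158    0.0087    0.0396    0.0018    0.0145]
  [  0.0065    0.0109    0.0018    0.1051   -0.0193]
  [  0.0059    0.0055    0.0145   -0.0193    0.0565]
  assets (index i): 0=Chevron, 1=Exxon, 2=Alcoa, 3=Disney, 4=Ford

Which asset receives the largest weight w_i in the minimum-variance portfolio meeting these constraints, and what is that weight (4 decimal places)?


Alcoa (0.4447)

p=Σ⁻¹μ = [1.0743  0.5872  4.6121  -0.0741  -0.3163]
q=Σ⁻¹𝟙 = [5.5740  7.2759  14.9187  11.1708  16.3959]
a=μᵀp=1.138431  b=𝟙ᵀp=5.883108  c=𝟙ᵀq=55.335360  D=ac−b²=28.384531
λ₁=(c·0.136−b)/D = (55.335360·0.136−5.883108)/28.384531 = 0.057866
λ₂=(a−b·0.136)/D = (1.138431−5.883108·0.136)/28.384531 = 0.011919
w* = 0.057866·p + 0.011919·q:
  w_0 = 0.057866·1.0743 + 0.011919·5.5740 = 0.1286  (Chevron)
  w_1 = 0.057866·0.5872 + 0.011919·7.2759 = 0.1207  (Exxon)
  w_2 = 0.057866·4.6121 + 0.011919·14.9187 = 0.4447  (Alcoa)
  w_3 = 0.057866·-0.0741 + 0.011919·11.1708 = 0.1289  (Disney)
  w_4 = 0.057866·-0.3163 + 0.011919·16.3959 = 0.1771  (Ford)
Σw_i=1.0000  μᵀw=0.1360
σ²=wᵀΣw=λ₁·μ_p+λ₂ = 0.057866·0.136 + 0.011919 = 0.019789 ≈ 0.0198


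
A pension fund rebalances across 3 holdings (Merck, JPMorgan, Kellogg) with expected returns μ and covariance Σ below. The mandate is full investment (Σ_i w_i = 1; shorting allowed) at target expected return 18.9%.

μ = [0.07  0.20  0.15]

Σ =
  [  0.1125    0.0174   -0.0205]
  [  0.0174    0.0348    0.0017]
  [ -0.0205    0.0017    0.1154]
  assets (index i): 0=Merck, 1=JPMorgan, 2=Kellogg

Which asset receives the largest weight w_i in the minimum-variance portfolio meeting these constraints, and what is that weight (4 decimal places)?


JPMorgan (0.8032)

u=Σ⁻¹μ = [-0.0404  5.7083  1.2086]
v=Σ⁻¹𝟙 = [6.7713  24.8858  9.5018]
a=μᵀu=1.320114  b=𝟙ᵀu=6.876421  c=𝟙ᵀv=41.158912  D=ac−b²=7.049267
λ₁=(c·0.189−b)/D = (41.158912·0.189−6.876421)/7.049267 = 0.128044
λ₂=(a−b·0.189)/D = (1.320114−6.876421·0.189)/7.049267 = 0.002904
w* = 0.128044·u + 0.002904·v:
  w_0 = 0.128044·-0.0404 + 0.002904·6.7713 = 0.0145  (Merck)
  w_1 = 0.128044·5.7083 + 0.002904·24.8858 = 0.8032  (JPMorgan)
  w_2 = 0.128044·1.2086 + 0.002904·9.5018 = 0.1823  (Kellogg)
Σw_i=1.0000  μᵀw=0.1890
σ²=wᵀΣw=λ₁·μ_p+λ₂ = 0.128044·0.189 + 0.002904 = 0.027104 ≈ 0.0271


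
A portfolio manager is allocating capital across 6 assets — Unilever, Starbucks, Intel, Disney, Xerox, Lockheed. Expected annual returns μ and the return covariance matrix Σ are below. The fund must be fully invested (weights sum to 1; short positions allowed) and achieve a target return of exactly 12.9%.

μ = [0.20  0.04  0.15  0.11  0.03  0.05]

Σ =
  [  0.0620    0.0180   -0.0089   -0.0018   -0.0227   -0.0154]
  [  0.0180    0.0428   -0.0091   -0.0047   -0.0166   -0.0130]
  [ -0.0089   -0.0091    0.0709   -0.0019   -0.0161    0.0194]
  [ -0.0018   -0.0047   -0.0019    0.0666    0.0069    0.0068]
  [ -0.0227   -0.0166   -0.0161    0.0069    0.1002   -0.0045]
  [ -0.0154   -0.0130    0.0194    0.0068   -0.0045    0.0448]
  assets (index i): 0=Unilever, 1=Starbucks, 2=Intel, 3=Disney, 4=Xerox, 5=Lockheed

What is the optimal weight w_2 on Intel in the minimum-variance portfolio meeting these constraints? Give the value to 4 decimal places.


0.2208

u=Σ⁻¹μ = [4.4894  1.0812  2.8292  1.5571  1.9195  1.7043]
v=Σ⁻¹𝟙 = [26.2870  38.4831  19.0340  12.7134  26.0641  34.9705]
a=μᵀu=1.679589  b=𝟙ᵀu=13.580738  c=𝟙ᵀv=157.552090  D=ac−b²=80.186358
λ₁=(c·0.129−b)/D = (157.552090·0.129−13.580738)/80.186358 = 0.084098
λ₂=(a−b·0.129)/D = (1.679589−13.580738·0.129)/80.186358 = -0.000902
w* = 0.084098·u + -0.000902·v:
  w_0 = 0.084098·4.4894 + -0.000902·26.2870 = 0.3538  (Unilever)
  w_1 = 0.084098·1.0812 + -0.000902·38.4831 = 0.0562  (Starbucks)
  w_2 = 0.084098·2.8292 + -0.000902·19.0340 = 0.2208  (Intel)
  w_3 = 0.084098·1.5571 + -0.000902·12.7134 = 0.1195  (Disney)
  w_4 = 0.084098·1.9195 + -0.000902·26.0641 = 0.1379  (Xerox)
  w_5 = 0.084098·1.7043 + -0.000902·34.9705 = 0.1118  (Lockheed)
Σw_i=1.0000  μᵀw=0.1290
σ²=wᵀΣw=λ₁·μ_p+λ₂ = 0.084098·0.129 + -0.000902 = 0.009947 ≈ 0.0099


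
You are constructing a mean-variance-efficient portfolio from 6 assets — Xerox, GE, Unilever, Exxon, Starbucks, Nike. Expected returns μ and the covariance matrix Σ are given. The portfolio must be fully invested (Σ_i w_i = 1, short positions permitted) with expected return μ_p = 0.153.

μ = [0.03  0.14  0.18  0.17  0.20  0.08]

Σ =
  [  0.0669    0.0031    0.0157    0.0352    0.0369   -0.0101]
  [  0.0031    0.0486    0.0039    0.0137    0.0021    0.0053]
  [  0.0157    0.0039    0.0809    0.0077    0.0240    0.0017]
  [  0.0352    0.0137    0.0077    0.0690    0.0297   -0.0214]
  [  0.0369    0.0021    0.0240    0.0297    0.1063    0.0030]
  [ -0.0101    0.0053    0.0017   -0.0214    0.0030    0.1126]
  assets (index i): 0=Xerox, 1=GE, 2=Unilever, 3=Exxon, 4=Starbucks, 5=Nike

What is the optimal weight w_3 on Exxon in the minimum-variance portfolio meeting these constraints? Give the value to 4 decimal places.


u=Σ⁻¹μ = [-2.0836  1.9806  1.8542  2.5902  1.3991  0.8574]
v=Σ⁻¹𝟙 = [8.3541  15.7074  8.4732  8.7156  1.5560  10.3781]
a=μᵀu=1.337290  b=𝟙ᵀu=6.597943  c=𝟙ᵀv=53.184436  D=ac−b²=27.590184
λ₁=(c·0.153−b)/D = (53.184436·0.153−6.597943)/27.590184 = 0.055791
λ₂=(a−b·0.153)/D = (1.337290−6.597943·0.153)/27.590184 = 0.011881
w* = 0.055791·u + 0.011881·v:
  w_0 = 0.055791·-2.0836 + 0.011881·8.3541 = -0.0170  (Xerox)
  w_1 = 0.055791·1.9806 + 0.011881·15.7074 = 0.2971  (GE)
  w_2 = 0.055791·1.8542 + 0.011881·8.4732 = 0.2041  (Unilever)
  w_3 = 0.055791·2.5902 + 0.011881·8.7156 = 0.2481  (Exxon)
  w_4 = 0.055791·1.3991 + 0.011881·1.5560 = 0.0965  (Starbucks)
  w_5 = 0.055791·0.8574 + 0.011881·10.3781 = 0.1711  (Nike)
Σw_i=1.0000  μᵀw=0.1530
σ²=wᵀΣw=λ₁·μ_p+λ₂ = 0.055791·0.153 + 0.011881 = 0.020417 ≈ 0.0204

0.2481


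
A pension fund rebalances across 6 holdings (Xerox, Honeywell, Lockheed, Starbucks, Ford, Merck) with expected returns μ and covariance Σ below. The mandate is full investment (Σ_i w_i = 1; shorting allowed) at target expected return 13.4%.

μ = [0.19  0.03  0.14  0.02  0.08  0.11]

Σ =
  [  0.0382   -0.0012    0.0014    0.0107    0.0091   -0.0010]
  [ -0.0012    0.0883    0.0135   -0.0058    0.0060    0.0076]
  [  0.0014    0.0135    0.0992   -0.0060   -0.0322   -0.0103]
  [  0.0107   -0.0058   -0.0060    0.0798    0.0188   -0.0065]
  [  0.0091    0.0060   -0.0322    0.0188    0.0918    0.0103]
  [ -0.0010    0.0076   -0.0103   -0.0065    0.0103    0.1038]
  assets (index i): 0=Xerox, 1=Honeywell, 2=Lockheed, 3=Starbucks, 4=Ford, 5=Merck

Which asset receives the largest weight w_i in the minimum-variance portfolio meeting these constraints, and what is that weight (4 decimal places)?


u=Σ⁻¹μ = [4.8198  -0.0562  1.7613  -0.4002  0.9665  1.1641]
v=Σ⁻¹𝟙 = [21.1319  8.6654  13.4319  9.8627  9.7812  10.1829]
a=μᵀu=1.358030  b=𝟙ᵀu=8.255353  c=𝟙ᵀv=73.055950  D=ac−b²=31.061295
λ₁=(c·0.134−b)/D = (73.055950·0.134−8.255353)/31.061295 = 0.049391
λ₂=(a−b·0.134)/D = (1.358030−8.255353·0.134)/31.061295 = 0.008107
w* = 0.049391·u + 0.008107·v:
  w_0 = 0.049391·4.8198 + 0.008107·21.1319 = 0.4094  (Xerox)
  w_1 = 0.049391·-0.0562 + 0.008107·8.6654 = 0.0675  (Honeywell)
  w_2 = 0.049391·1.7613 + 0.008107·13.4319 = 0.1959  (Lockheed)
  w_3 = 0.049391·-0.4002 + 0.008107·9.8627 = 0.0602  (Starbucks)
  w_4 = 0.049391·0.9665 + 0.008107·9.7812 = 0.1270  (Ford)
  w_5 = 0.049391·1.1641 + 0.008107·10.1829 = 0.1400  (Merck)
Σw_i=1.0000  μᵀw=0.1340
σ²=wᵀΣw=λ₁·μ_p+λ₂ = 0.049391·0.134 + 0.008107 = 0.014725 ≈ 0.0147

Xerox (0.4094)


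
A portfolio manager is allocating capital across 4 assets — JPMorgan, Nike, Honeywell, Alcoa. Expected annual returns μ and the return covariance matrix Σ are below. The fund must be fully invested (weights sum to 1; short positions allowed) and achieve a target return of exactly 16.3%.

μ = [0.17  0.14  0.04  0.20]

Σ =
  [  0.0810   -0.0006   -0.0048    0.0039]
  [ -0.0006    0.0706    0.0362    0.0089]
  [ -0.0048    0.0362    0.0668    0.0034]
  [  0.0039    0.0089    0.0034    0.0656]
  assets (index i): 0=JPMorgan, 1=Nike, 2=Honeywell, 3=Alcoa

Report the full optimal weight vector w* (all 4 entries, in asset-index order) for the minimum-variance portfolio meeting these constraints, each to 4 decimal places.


p=Σ⁻¹μ = [1.9582  1.8702  -0.4114  2.6999]
q=Σ⁻¹𝟙 = [12.4555  6.6973  11.5743  12.9949]
a=μᵀp=1.118267  b=𝟙ᵀp=6.117007  c=𝟙ᵀq=43.721964  D=ac−b²=11.475063
λ₁=(c·0.163−b)/D = (43.721964·0.163−6.117007)/11.475063 = 0.087988
λ₂=(a−b·0.163)/D = (1.118267−6.117007·0.163)/11.475063 = 0.010562
w* = 0.087988·p + 0.010562·q:
  w_0 = 0.087988·1.9582 + 0.010562·12.4555 = 0.3039  (JPMorgan)
  w_1 = 0.087988·1.8702 + 0.010562·6.6973 = 0.2353  (Nike)
  w_2 = 0.087988·-0.4114 + 0.010562·11.5743 = 0.0860  (Honeywell)
  w_3 = 0.087988·2.6999 + 0.010562·12.9949 = 0.3748  (Alcoa)
Σw_i=1.0000  μᵀw=0.1630
σ²=wᵀΣw=λ₁·μ_p+λ₂ = 0.087988·0.163 + 0.010562 = 0.024904 ≈ 0.0249

0.3039  0.2353  0.0860  0.3748


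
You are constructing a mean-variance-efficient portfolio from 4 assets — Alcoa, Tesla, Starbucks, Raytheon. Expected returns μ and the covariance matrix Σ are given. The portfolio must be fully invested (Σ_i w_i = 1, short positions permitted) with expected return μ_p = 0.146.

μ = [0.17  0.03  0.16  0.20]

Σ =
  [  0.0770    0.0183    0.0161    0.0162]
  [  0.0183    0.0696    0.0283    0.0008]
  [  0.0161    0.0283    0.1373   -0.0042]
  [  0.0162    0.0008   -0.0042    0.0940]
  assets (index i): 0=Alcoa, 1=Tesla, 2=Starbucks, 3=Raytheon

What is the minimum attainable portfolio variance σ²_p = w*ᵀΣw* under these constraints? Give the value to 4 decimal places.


p=Σ⁻¹μ = [1.6918  -0.4936  1.1265  1.8906]
q=Σ⁻¹𝟙 = [7.5738  10.4236  4.5357  9.4470]
a=μᵀp=0.831165  b=𝟙ᵀp=4.215360  c=𝟙ᵀq=31.980060  D=ac−b²=8.811445
λ₁=(c·0.146−b)/D = (31.980060·0.146−4.215360)/8.811445 = 0.051493
λ₂=(a−b·0.146)/D = (0.831165−4.215360·0.146)/8.811445 = 0.024482
w* = 0.051493·p + 0.024482·q:
  w_0 = 0.051493·1.6918 + 0.024482·7.5738 = 0.2725  (Alcoa)
  w_1 = 0.051493·-0.4936 + 0.024482·10.4236 = 0.2298  (Tesla)
  w_2 = 0.051493·1.1265 + 0.024482·4.5357 = 0.1691  (Starbucks)
  w_3 = 0.051493·1.8906 + 0.024482·9.4470 = 0.3286  (Raytheon)
Σw_i=1.0000  μᵀw=0.1460
σ²=wᵀΣw=λ₁·μ_p+λ₂ = 0.051493·0.146 + 0.024482 = 0.032000 ≈ 0.0320

0.0320


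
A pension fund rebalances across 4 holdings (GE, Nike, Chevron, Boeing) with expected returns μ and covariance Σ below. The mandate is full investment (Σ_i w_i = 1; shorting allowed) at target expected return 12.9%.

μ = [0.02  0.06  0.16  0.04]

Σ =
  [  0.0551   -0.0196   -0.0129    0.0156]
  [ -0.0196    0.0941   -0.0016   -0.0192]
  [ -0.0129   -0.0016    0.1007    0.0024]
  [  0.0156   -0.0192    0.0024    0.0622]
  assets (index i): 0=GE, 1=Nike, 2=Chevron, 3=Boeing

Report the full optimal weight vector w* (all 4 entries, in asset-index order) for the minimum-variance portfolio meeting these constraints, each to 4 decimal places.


0.0486  0.1798  0.7198  0.0517

x=Σ⁻¹μ = [0.9324  0.9935  1.7086  0.6500]
y=Σ⁻¹𝟙 = [23.4920  18.9066  12.8703  15.5248]
a=μᵀx=0.377635  b=𝟙ᵀx=4.284475  c=𝟙ᵀy=70.793704  D=ac−b²=8.377451
λ₁=(c·0.129−b)/D = (70.793704·0.129−4.284475)/8.377451 = 0.578686
λ₂=(a−b·0.129)/D = (0.377635−4.284475·0.129)/8.377451 = -0.020897
w* = 0.578686·x + -0.020897·y:
  w_0 = 0.578686·0.9324 + -0.020897·23.4920 = 0.0486  (GE)
  w_1 = 0.578686·0.9935 + -0.020897·18.9066 = 0.1798  (Nike)
  w_2 = 0.578686·1.7086 + -0.020897·12.8703 = 0.7198  (Chevron)
  w_3 = 0.578686·0.6500 + -0.020897·15.5248 = 0.0517  (Boeing)
Σw_i=1.0000  μᵀw=0.1290
σ²=wᵀΣw=λ₁·μ_p+λ₂ = 0.578686·0.129 + -0.020897 = 0.053754 ≈ 0.0538
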